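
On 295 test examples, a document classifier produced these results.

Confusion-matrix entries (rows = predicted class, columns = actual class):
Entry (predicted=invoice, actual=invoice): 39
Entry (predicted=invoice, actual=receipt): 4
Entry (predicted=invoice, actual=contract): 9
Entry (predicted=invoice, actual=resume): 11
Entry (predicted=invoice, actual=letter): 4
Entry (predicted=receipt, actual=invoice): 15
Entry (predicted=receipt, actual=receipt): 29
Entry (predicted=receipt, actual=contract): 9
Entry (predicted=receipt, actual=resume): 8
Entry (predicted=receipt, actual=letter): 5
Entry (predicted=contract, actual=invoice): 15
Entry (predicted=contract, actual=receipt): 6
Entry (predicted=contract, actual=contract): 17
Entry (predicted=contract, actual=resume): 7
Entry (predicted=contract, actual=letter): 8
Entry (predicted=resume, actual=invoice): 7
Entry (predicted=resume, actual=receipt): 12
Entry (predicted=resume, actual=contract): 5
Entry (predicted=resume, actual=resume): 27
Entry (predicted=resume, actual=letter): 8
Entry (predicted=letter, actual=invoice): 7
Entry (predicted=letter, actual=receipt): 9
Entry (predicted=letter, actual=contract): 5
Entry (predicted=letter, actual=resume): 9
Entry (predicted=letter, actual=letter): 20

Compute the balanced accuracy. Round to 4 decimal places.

Balanced accuracy = mean of per-class recall.
  invoice: recall = 39/83 = 0.46988
  receipt: recall = 29/60 = 0.48333
  contract: recall = 17/45 = 0.37778
  resume: recall = 27/62 = 0.43548
  letter: recall = 20/45 = 0.44444
Mean = (0.46988 + 0.48333 + 0.37778 + 0.43548 + 0.44444) / 5 = 0.4422

0.4422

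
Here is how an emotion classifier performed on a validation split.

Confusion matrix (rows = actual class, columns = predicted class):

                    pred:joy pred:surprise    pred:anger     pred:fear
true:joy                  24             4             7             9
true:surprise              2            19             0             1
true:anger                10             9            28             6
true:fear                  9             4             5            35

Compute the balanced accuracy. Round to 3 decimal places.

0.649

Balanced accuracy = mean of per-class recall.
  joy: recall = 24/44 = 0.5455
  surprise: recall = 19/22 = 0.8636
  anger: recall = 28/53 = 0.5283
  fear: recall = 35/53 = 0.6604
Mean = (0.5455 + 0.8636 + 0.5283 + 0.6604) / 4 = 0.649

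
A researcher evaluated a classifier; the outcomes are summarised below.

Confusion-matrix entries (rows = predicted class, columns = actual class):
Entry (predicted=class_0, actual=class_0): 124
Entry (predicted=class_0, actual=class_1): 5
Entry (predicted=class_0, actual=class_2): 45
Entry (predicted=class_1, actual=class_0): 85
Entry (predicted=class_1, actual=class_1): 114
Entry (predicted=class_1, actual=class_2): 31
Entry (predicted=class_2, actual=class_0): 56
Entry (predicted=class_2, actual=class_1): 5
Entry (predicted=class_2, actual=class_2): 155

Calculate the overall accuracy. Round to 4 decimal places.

0.6339

Accuracy = trace / total = (124+114+155=393) / 620 = 393/620 = 0.6339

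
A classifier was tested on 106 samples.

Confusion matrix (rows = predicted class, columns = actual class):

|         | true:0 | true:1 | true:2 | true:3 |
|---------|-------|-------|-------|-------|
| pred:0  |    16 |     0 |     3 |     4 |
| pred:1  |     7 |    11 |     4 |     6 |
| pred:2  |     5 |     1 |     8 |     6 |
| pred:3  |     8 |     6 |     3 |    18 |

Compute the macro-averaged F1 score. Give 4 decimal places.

0.4909

Per-class F1 score (2·TP/(2·TP+FP+FN)):
  0: TP=16, FP=0+3+4=7, FN=7+5+8=20 → 32/59 = 0.54237
  1: TP=11, FP=7+4+6=17, FN=0+1+6=7 → 22/46 = 0.47826
  2: TP=8, FP=5+1+6=12, FN=3+4+3=10 → 16/38 = 0.42105
  3: TP=18, FP=8+6+3=17, FN=4+6+6=16 → 36/69 = 0.52174
Macro-F1 score = mean = (0.54237 + 0.47826 + 0.42105 + 0.52174) / 4 = 0.4909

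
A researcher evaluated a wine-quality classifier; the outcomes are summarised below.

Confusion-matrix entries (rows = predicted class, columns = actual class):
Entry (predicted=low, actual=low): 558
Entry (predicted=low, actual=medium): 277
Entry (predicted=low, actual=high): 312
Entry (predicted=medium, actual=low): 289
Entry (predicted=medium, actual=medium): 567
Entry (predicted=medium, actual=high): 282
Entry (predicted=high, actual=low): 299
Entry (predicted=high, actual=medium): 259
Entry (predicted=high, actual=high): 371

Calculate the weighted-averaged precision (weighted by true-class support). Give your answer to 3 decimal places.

0.464

Per-class precision (TP/(TP+FP)):
  low: TP=558, FP=277+312=589 → 558/1147 = 0.4865
  medium: TP=567, FP=289+282=571 → 567/1138 = 0.4982
  high: TP=371, FP=299+259=558 → 371/929 = 0.3994
Weighted-precision = Σ (supportᵢ/N)·precisionᵢ with N=3214: (1146/3214)·0.4865 + (1103/3214)·0.4982 + (965/3214)·0.3994 = 0.464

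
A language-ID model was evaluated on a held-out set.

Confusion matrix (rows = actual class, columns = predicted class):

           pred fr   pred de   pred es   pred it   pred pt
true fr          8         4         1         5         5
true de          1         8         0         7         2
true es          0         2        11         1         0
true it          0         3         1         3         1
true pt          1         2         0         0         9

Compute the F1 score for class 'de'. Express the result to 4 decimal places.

Take TP from the diagonal, FP from the rest of the 'de' prediction marginal, FN from the rest of the 'de' actual marginal.
F1 score = 2·TP/(2·TP+FP+FN).
de: TP=8, FP=4+2+3+2=11, FN=1+0+7+2=10 → 16/37 = 0.43243

0.4324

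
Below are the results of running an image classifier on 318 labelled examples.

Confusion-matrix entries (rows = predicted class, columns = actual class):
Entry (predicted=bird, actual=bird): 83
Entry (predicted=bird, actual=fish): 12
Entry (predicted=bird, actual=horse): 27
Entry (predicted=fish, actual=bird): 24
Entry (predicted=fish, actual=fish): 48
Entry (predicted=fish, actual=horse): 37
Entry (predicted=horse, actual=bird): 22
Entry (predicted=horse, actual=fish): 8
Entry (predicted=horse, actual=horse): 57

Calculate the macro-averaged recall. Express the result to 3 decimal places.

0.607

Per-class recall (TP/(TP+FN)):
  bird: TP=83, FN=24+22=46 → 83/129 = 0.6434
  fish: TP=48, FN=12+8=20 → 48/68 = 0.7059
  horse: TP=57, FN=27+37=64 → 57/121 = 0.4711
Macro-recall = mean = (0.6434 + 0.7059 + 0.4711) / 3 = 0.607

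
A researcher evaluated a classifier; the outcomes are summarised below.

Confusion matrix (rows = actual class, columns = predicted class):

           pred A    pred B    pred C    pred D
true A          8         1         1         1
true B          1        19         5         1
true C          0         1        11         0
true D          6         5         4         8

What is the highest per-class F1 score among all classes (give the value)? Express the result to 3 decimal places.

0.731

Per-class F1 score (2·TP/(2·TP+FP+FN)):
  A: TP=8, FP=1+0+6=7, FN=1+1+1=3 → 16/26 = 0.6154
  B: TP=19, FP=1+1+5=7, FN=1+5+1=7 → 38/52 = 0.7308
  C: TP=11, FP=1+5+4=10, FN=0+1+0=1 → 22/33 = 0.6667
  D: TP=8, FP=1+1+0=2, FN=6+5+4=15 → 16/33 = 0.4848
Highest is class 'B' with F1 score = 0.731.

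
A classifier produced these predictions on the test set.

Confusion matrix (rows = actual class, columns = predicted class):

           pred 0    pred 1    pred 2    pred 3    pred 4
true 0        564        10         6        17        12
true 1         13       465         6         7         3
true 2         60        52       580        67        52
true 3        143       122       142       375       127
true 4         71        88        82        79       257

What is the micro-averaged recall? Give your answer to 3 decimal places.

0.659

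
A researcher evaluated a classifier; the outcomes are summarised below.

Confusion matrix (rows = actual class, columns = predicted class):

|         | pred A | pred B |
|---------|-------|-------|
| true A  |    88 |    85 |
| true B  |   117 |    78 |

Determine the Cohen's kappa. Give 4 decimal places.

Observed agreement pₒ = trace/N = 166/368 = 0.45109
Expected agreement pₑ = Σ (rowᵢ·colᵢ)/N² = (173·205 + 195·163)/368² = 0.49659
κ = (pₒ − pₑ)/(1 − pₑ) = (0.45109 − 0.49659)/(1 − 0.49659) = -0.0904

-0.0904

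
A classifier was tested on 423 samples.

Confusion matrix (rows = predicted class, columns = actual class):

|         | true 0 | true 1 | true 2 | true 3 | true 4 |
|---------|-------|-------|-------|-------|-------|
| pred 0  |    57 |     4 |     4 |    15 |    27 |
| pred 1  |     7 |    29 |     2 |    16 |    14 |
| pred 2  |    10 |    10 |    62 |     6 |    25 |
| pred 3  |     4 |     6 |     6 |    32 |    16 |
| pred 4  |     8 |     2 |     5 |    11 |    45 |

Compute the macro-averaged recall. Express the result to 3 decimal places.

0.554

Per-class recall (TP/(TP+FN)):
  0: TP=57, FN=7+10+4+8=29 → 57/86 = 0.6628
  1: TP=29, FN=4+10+6+2=22 → 29/51 = 0.5686
  2: TP=62, FN=4+2+6+5=17 → 62/79 = 0.7848
  3: TP=32, FN=15+16+6+11=48 → 32/80 = 0.4000
  4: TP=45, FN=27+14+25+16=82 → 45/127 = 0.3543
Macro-recall = mean = (0.6628 + 0.5686 + 0.7848 + 0.4000 + 0.3543) / 5 = 0.554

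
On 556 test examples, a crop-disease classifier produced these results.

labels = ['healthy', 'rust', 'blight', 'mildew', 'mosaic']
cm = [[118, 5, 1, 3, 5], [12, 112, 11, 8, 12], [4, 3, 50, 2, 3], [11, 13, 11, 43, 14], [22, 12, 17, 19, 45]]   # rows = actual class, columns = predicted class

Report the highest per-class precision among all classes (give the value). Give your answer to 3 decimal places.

0.772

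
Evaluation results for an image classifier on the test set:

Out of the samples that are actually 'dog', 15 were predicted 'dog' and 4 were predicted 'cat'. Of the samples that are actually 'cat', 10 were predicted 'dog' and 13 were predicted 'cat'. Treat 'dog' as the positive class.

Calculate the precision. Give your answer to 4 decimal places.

Precision = TP/(TP+FP) = 15/(15+10) = 15/25 = 0.6000

0.6000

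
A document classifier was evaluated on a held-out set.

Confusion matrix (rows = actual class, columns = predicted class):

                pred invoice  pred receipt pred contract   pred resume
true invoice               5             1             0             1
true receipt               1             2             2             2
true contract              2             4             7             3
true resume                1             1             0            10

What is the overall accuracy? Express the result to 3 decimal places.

0.571

Accuracy = trace / total = (5+2+7+10=24) / 42 = 24/42 = 0.571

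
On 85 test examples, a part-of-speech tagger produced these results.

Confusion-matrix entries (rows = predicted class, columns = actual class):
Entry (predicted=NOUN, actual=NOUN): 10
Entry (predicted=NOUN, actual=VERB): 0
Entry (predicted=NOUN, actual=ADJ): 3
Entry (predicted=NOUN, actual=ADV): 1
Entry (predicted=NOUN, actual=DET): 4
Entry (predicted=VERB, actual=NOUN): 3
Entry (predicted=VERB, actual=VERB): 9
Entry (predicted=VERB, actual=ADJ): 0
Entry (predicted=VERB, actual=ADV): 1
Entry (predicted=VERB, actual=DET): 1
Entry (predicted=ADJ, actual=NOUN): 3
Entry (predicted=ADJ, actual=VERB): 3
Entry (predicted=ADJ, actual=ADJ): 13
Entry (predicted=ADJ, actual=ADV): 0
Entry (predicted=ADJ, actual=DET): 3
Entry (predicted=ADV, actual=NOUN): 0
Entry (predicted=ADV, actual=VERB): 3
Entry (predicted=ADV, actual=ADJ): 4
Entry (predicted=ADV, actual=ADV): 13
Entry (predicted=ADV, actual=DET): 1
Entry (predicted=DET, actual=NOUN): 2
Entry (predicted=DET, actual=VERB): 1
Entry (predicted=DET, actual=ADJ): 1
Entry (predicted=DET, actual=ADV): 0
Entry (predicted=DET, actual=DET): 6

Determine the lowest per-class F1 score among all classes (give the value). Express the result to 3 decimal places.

Per-class F1 score (2·TP/(2·TP+FP+FN)):
  NOUN: TP=10, FP=0+3+1+4=8, FN=3+3+0+2=8 → 20/36 = 0.5556
  VERB: TP=9, FP=3+0+1+1=5, FN=0+3+3+1=7 → 18/30 = 0.6000
  ADJ: TP=13, FP=3+3+0+3=9, FN=3+0+4+1=8 → 26/43 = 0.6047
  ADV: TP=13, FP=0+3+4+1=8, FN=1+1+0+0=2 → 26/36 = 0.7222
  DET: TP=6, FP=2+1+1+0=4, FN=4+1+3+1=9 → 12/25 = 0.4800
Lowest is class 'DET' with F1 score = 0.480.

0.480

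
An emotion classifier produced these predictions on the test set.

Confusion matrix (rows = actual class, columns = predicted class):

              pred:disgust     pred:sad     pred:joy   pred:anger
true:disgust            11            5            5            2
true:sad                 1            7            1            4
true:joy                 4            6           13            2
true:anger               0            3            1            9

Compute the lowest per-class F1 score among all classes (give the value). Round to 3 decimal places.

Per-class F1 score (2·TP/(2·TP+FP+FN)):
  disgust: TP=11, FP=1+4+0=5, FN=5+5+2=12 → 22/39 = 0.5641
  sad: TP=7, FP=5+6+3=14, FN=1+1+4=6 → 14/34 = 0.4118
  joy: TP=13, FP=5+1+1=7, FN=4+6+2=12 → 26/45 = 0.5778
  anger: TP=9, FP=2+4+2=8, FN=0+3+1=4 → 18/30 = 0.6000
Lowest is class 'sad' with F1 score = 0.412.

0.412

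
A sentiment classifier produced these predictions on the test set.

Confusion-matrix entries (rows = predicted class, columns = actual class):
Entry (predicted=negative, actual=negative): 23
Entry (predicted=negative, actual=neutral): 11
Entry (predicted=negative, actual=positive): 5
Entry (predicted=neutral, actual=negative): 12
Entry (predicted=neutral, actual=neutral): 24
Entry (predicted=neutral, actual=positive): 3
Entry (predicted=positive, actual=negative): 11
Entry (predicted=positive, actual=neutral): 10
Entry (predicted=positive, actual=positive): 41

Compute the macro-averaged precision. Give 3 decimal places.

0.622

Per-class precision (TP/(TP+FP)):
  negative: TP=23, FP=11+5=16 → 23/39 = 0.5897
  neutral: TP=24, FP=12+3=15 → 24/39 = 0.6154
  positive: TP=41, FP=11+10=21 → 41/62 = 0.6613
Macro-precision = mean = (0.5897 + 0.6154 + 0.6613) / 3 = 0.622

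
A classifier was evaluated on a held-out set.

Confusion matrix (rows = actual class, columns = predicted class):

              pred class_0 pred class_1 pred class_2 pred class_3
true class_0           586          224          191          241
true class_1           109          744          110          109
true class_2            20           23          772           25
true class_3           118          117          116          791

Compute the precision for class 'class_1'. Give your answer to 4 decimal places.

One-vs-rest for 'class_1': TP = diagonal; FP = other classes predicted 'class_1'; FN = 'class_1' predicted as other.
precision = TP/(TP+FP).
class_1: TP=744, FP=224+23+117=364 → 744/1108 = 0.67148

0.6715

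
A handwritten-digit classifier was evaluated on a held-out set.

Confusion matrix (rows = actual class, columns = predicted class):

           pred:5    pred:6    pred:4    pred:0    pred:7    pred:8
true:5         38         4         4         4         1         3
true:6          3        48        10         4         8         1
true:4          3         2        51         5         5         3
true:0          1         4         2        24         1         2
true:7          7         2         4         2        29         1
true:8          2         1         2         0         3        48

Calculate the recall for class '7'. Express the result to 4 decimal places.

0.6444

Take TP from the diagonal, FP from the rest of the '7' prediction marginal, FN from the rest of the '7' actual marginal.
recall = TP/(TP+FN).
7: TP=29, FN=7+2+4+2+1=16 → 29/45 = 0.64444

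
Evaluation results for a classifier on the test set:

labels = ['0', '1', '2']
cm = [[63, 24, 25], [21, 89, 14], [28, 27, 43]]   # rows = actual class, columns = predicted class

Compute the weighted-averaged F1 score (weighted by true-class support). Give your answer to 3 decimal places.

0.579

Per-class F1 score (2·TP/(2·TP+FP+FN)):
  0: TP=63, FP=21+28=49, FN=24+25=49 → 126/224 = 0.5625
  1: TP=89, FP=24+27=51, FN=21+14=35 → 178/264 = 0.6742
  2: TP=43, FP=25+14=39, FN=28+27=55 → 86/180 = 0.4778
Weighted-F1 score = Σ (supportᵢ/N)·F1 scoreᵢ with N=334: (112/334)·0.5625 + (124/334)·0.6742 + (98/334)·0.4778 = 0.579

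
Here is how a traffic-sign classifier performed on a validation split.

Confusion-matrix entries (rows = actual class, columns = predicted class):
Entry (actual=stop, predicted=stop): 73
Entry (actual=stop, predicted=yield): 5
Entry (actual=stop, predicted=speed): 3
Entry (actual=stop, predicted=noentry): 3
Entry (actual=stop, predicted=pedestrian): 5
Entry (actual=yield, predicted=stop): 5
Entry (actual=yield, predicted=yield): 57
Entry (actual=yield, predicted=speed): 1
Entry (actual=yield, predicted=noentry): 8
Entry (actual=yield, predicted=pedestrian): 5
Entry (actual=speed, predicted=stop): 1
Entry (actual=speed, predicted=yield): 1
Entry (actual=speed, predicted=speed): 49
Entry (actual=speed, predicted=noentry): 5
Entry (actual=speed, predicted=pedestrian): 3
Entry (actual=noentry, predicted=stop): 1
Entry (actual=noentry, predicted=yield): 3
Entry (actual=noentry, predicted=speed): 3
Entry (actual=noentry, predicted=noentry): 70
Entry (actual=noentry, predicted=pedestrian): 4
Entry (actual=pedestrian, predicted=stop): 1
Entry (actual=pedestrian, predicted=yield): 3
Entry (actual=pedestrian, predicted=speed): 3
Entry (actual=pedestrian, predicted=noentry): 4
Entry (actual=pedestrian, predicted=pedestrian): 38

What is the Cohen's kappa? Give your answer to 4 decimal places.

Observed agreement pₒ = trace/N = 287/354 = 0.81073
Expected agreement pₑ = Σ (rowᵢ·colᵢ)/N² = (89·81 + 76·69 + 59·59 + 81·90 + 49·55)/354² = 0.20683
κ = (pₒ − pₑ)/(1 − pₑ) = (0.81073 − 0.20683)/(1 − 0.20683) = 0.7614

0.7614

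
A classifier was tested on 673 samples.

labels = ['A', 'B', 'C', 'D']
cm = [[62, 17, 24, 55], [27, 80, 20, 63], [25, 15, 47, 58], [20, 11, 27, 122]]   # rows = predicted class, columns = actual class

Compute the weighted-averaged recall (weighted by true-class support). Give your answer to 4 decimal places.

0.4621

Per-class recall (TP/(TP+FN)):
  A: TP=62, FN=27+25+20=72 → 62/134 = 0.46269
  B: TP=80, FN=17+15+11=43 → 80/123 = 0.65041
  C: TP=47, FN=24+20+27=71 → 47/118 = 0.39831
  D: TP=122, FN=55+63+58=176 → 122/298 = 0.40940
Weighted-recall = Σ (supportᵢ/N)·recallᵢ with N=673: (134/673)·0.46269 + (123/673)·0.65041 + (118/673)·0.39831 + (298/673)·0.40940 = 0.4621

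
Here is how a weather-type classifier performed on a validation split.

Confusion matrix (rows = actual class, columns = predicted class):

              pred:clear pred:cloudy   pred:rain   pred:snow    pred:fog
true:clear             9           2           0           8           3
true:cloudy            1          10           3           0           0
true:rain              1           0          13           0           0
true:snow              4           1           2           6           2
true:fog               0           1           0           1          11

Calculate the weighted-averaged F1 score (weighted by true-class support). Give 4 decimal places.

Per-class F1 score (2·TP/(2·TP+FP+FN)):
  clear: TP=9, FP=1+1+4+0=6, FN=2+0+8+3=13 → 18/37 = 0.48649
  cloudy: TP=10, FP=2+0+1+1=4, FN=1+3+0+0=4 → 20/28 = 0.71429
  rain: TP=13, FP=0+3+2+0=5, FN=1+0+0+0=1 → 26/32 = 0.81250
  snow: TP=6, FP=8+0+0+1=9, FN=4+1+2+2=9 → 12/30 = 0.40000
  fog: TP=11, FP=3+0+0+2=5, FN=0+1+0+1=2 → 22/29 = 0.75862
Weighted-F1 score = Σ (supportᵢ/N)·F1 scoreᵢ with N=78: (22/78)·0.48649 + (14/78)·0.71429 + (14/78)·0.81250 + (15/78)·0.40000 + (13/78)·0.75862 = 0.6146

0.6146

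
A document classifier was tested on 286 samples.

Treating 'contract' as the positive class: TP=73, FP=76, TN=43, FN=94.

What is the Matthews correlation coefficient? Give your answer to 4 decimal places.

-0.1988

MCC = (TP·TN − FP·FN) / √((TP+FP)(TP+FN)(TN+FP)(TN+FN))
Numerator = 73·43 − 76·94 = -4005
Denominator = √(149·167·119·137) = √405667549 = 20141.1904
MCC = -4005 / 20141.1904 = -0.1988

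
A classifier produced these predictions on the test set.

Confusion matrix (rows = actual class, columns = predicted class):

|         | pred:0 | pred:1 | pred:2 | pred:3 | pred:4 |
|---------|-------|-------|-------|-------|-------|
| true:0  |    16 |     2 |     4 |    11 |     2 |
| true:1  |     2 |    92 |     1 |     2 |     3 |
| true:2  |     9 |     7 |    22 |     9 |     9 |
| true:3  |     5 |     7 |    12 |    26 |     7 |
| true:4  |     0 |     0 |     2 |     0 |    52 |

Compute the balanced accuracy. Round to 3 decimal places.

Balanced accuracy = mean of per-class recall.
  0: recall = 16/35 = 0.4571
  1: recall = 92/100 = 0.9200
  2: recall = 22/56 = 0.3929
  3: recall = 26/57 = 0.4561
  4: recall = 52/54 = 0.9630
Mean = (0.4571 + 0.9200 + 0.3929 + 0.4561 + 0.9630) / 5 = 0.638

0.638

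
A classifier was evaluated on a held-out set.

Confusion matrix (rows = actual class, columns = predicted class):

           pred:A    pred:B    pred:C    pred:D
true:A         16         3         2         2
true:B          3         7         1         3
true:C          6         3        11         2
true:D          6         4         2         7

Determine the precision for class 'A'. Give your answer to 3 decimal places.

Take TP from the diagonal, FP from the rest of the 'A' prediction marginal, FN from the rest of the 'A' actual marginal.
precision = TP/(TP+FP).
A: TP=16, FP=3+6+6=15 → 16/31 = 0.5161

0.516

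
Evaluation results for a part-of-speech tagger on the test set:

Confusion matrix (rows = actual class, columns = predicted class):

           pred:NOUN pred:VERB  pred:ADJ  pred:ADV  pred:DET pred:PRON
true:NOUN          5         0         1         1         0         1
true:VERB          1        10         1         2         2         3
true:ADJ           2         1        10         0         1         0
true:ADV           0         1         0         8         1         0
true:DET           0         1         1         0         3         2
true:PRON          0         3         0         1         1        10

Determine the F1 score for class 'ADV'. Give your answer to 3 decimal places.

F1 score = 2·TP/(2·TP+FP+FN).
ADV: TP=8, FP=1+2+0+0+1=4, FN=0+1+0+1+0=2 → 16/22 = 0.7273

0.727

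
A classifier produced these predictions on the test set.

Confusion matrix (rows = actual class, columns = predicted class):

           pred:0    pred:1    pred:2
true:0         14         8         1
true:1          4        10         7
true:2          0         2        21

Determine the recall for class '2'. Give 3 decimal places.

recall = TP/(TP+FN).
2: TP=21, FN=0+2=2 → 21/23 = 0.9130

0.913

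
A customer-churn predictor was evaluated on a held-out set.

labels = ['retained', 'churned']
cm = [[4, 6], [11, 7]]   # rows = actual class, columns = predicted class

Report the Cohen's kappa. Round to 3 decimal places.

Observed agreement pₒ = trace/N = 11/28 = 0.3929
Expected agreement pₑ = Σ (rowᵢ·colᵢ)/N² = (10·15 + 18·13)/28² = 0.4898
κ = (pₒ − pₑ)/(1 − pₑ) = (0.3929 − 0.4898)/(1 − 0.4898) = -0.190

-0.190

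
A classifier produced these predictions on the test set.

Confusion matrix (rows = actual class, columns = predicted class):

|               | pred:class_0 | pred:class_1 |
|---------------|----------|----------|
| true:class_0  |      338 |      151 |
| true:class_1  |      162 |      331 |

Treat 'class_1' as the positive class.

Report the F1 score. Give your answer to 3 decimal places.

Precision = TP/(TP+FP) = 331/482 = 0.6867
Recall = TP/(TP+FN) = 331/493 = 0.6714
F1 = 2·TP/(2·TP+FP+FN) = 662/975 = 0.679

0.679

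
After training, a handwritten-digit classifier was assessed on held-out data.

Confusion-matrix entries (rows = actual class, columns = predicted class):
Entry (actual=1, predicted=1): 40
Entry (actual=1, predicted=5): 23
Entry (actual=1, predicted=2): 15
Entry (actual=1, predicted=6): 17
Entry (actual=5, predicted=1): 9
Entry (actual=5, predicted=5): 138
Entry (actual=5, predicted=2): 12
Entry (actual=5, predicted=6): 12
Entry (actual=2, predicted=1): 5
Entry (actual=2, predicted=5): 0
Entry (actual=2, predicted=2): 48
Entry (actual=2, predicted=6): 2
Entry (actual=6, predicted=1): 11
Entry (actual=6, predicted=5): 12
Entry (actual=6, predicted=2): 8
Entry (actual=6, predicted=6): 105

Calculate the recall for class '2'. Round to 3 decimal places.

Take TP from the diagonal, FP from the rest of the '2' prediction marginal, FN from the rest of the '2' actual marginal.
recall = TP/(TP+FN).
2: TP=48, FN=5+0+2=7 → 48/55 = 0.8727

0.873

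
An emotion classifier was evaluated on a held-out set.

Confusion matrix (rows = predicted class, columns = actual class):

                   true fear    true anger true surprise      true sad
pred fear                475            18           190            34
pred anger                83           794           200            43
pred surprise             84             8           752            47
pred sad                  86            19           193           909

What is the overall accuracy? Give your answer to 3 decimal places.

0.745

Accuracy = trace / total = (475+794+752+909=2930) / 3935 = 2930/3935 = 0.745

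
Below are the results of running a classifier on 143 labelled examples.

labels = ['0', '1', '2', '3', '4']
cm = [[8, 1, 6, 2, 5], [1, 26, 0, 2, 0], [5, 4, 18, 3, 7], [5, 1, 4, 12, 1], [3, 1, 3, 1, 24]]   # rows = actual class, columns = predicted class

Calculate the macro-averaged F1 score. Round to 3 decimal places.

0.597

Per-class F1 score (2·TP/(2·TP+FP+FN)):
  0: TP=8, FP=1+5+5+3=14, FN=1+6+2+5=14 → 16/44 = 0.3636
  1: TP=26, FP=1+4+1+1=7, FN=1+0+2+0=3 → 52/62 = 0.8387
  2: TP=18, FP=6+0+4+3=13, FN=5+4+3+7=19 → 36/68 = 0.5294
  3: TP=12, FP=2+2+3+1=8, FN=5+1+4+1=11 → 24/43 = 0.5581
  4: TP=24, FP=5+0+7+1=13, FN=3+1+3+1=8 → 48/69 = 0.6957
Macro-F1 score = mean = (0.3636 + 0.8387 + 0.5294 + 0.5581 + 0.6957) / 5 = 0.597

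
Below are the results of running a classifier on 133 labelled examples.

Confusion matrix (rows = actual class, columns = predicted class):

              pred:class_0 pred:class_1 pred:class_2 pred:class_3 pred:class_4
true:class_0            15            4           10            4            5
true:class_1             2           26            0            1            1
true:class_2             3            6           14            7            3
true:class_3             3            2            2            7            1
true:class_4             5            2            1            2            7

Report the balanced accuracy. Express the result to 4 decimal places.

Balanced accuracy = mean of per-class recall.
  class_0: recall = 15/38 = 0.39474
  class_1: recall = 26/30 = 0.86667
  class_2: recall = 14/33 = 0.42424
  class_3: recall = 7/15 = 0.46667
  class_4: recall = 7/17 = 0.41176
Mean = (0.39474 + 0.86667 + 0.42424 + 0.46667 + 0.41176) / 5 = 0.5128

0.5128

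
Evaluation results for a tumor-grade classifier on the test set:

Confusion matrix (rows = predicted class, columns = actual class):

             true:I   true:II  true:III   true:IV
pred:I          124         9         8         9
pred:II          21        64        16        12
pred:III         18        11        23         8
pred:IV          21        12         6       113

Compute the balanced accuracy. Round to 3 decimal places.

Balanced accuracy = mean of per-class recall.
  I: recall = 124/184 = 0.6739
  II: recall = 64/96 = 0.6667
  III: recall = 23/53 = 0.4340
  IV: recall = 113/142 = 0.7958
Mean = (0.6739 + 0.6667 + 0.4340 + 0.7958) / 4 = 0.643

0.643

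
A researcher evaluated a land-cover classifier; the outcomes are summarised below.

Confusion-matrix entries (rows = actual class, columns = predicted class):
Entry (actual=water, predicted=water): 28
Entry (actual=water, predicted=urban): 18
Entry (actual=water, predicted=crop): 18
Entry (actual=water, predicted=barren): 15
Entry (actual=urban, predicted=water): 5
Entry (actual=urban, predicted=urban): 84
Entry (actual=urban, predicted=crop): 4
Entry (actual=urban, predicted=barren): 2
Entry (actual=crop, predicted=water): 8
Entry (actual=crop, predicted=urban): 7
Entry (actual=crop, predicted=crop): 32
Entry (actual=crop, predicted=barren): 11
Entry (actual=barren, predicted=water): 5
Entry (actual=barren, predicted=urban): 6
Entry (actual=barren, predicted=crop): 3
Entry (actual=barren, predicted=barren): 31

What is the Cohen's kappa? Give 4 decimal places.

Observed agreement pₒ = trace/N = 175/277 = 0.63177
Expected agreement pₑ = Σ (rowᵢ·colᵢ)/N² = (79·46 + 95·115 + 58·57 + 45·59)/277² = 0.26743
κ = (pₒ − pₑ)/(1 − pₑ) = (0.63177 − 0.26743)/(1 − 0.26743) = 0.4973

0.4973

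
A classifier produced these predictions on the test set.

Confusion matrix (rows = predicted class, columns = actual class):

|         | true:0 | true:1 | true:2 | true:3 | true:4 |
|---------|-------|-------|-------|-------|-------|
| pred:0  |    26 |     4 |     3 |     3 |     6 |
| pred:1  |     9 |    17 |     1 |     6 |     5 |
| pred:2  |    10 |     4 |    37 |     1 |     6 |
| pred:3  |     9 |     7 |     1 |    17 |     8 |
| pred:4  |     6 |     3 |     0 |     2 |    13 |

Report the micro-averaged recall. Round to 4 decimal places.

0.5392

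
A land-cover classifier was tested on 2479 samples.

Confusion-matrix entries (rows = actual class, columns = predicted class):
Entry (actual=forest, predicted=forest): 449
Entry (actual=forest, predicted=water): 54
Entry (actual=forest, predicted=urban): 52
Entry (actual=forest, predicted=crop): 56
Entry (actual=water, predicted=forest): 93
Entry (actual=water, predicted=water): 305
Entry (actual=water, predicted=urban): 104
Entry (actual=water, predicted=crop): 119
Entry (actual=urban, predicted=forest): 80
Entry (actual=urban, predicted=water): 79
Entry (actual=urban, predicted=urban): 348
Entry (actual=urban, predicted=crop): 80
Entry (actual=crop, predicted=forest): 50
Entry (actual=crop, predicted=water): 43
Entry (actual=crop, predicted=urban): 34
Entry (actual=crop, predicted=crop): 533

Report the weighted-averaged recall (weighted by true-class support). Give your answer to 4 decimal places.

0.6595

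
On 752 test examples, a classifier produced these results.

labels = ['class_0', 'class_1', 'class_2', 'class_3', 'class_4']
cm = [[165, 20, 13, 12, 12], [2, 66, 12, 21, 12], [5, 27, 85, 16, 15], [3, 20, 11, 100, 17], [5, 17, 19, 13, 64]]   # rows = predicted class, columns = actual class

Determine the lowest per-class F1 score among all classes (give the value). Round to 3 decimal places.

0.502

Per-class F1 score (2·TP/(2·TP+FP+FN)):
  class_0: TP=165, FP=20+13+12+12=57, FN=2+5+3+5=15 → 330/402 = 0.8209
  class_1: TP=66, FP=2+12+21+12=47, FN=20+27+20+17=84 → 132/263 = 0.5019
  class_2: TP=85, FP=5+27+16+15=63, FN=13+12+11+19=55 → 170/288 = 0.5903
  class_3: TP=100, FP=3+20+11+17=51, FN=12+21+16+13=62 → 200/313 = 0.6390
  class_4: TP=64, FP=5+17+19+13=54, FN=12+12+15+17=56 → 128/238 = 0.5378
Lowest is class 'class_1' with F1 score = 0.502.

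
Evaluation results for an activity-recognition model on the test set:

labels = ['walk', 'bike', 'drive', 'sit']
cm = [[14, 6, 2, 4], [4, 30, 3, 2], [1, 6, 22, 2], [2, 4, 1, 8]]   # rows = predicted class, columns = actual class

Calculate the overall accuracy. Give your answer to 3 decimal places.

Accuracy = trace / total = (14+30+22+8=74) / 111 = 74/111 = 0.667

0.667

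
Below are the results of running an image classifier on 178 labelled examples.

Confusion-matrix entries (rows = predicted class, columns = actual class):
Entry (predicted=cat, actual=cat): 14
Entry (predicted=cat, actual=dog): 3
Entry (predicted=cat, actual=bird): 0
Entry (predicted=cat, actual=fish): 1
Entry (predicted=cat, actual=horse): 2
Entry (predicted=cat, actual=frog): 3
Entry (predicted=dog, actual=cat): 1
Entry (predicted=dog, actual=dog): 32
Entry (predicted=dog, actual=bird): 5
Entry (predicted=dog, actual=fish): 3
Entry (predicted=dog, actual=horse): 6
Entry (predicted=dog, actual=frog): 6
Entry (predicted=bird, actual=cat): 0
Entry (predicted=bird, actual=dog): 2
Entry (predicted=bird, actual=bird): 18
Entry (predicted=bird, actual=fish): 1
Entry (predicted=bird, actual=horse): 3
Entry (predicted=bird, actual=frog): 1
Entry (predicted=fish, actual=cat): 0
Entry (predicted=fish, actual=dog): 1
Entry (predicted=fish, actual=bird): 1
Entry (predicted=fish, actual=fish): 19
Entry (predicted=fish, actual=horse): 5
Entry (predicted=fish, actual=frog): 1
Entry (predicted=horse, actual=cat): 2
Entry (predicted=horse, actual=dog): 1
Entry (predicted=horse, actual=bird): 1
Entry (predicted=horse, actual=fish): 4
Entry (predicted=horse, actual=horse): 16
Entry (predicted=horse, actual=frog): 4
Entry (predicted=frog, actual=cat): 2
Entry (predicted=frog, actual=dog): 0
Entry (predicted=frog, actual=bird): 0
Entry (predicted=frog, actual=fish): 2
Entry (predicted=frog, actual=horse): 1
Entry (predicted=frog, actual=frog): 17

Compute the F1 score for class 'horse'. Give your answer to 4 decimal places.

One-vs-rest for 'horse': TP = diagonal; FP = other classes predicted 'horse'; FN = 'horse' predicted as other.
F1 score = 2·TP/(2·TP+FP+FN).
horse: TP=16, FP=2+1+1+4+4=12, FN=2+6+3+5+1=17 → 32/61 = 0.52459

0.5246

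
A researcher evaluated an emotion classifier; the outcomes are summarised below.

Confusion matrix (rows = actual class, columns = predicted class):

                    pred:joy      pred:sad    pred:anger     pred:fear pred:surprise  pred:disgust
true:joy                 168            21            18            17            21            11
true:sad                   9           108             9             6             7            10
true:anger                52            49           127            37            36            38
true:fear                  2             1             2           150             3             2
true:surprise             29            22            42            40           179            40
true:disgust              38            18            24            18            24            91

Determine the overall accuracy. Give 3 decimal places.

0.560

Accuracy = trace / total = (168+108+127+150+179+91=823) / 1469 = 823/1469 = 0.560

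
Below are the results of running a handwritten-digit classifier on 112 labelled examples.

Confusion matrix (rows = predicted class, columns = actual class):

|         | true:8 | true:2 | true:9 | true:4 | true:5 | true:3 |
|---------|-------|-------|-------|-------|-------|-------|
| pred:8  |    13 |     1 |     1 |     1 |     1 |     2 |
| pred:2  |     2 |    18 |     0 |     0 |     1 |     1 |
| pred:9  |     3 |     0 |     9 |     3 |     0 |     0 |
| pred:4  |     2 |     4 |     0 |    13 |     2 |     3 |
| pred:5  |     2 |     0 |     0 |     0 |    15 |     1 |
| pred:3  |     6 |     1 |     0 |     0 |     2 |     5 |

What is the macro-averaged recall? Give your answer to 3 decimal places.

0.668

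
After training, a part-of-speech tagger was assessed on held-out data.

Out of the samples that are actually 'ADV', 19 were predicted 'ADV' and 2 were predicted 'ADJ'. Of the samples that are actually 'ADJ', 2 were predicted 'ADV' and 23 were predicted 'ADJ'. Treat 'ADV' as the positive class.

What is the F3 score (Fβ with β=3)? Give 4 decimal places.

Fβ = (1+β²)·TP / ((1+β²)·TP + β²·FN + FP), with β²=9
= 10·19 / (10·19 + 9·2 + 2) = 0.9048

0.9048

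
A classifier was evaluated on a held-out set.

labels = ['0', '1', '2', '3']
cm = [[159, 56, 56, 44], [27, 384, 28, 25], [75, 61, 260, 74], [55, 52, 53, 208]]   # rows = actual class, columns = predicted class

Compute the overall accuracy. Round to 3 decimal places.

0.625

Accuracy = trace / total = (159+384+260+208=1011) / 1617 = 1011/1617 = 0.625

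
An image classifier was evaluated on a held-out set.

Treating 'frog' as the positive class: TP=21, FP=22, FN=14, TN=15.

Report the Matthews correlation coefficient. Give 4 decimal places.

MCC = (TP·TN − FP·FN) / √((TP+FP)(TP+FN)(TN+FP)(TN+FN))
Numerator = 21·15 − 22·14 = 7
Denominator = √(43·35·37·29) = √1614865 = 1270.7734
MCC = 7 / 1270.7734 = 0.0055

0.0055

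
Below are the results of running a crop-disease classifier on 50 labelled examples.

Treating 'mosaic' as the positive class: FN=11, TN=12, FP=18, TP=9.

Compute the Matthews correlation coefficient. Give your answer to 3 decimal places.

MCC = (TP·TN − FP·FN) / √((TP+FP)(TP+FN)(TN+FP)(TN+FN))
Numerator = 9·12 − 18·11 = -90
Denominator = √(27·20·30·23) = √372600 = 610.4097
MCC = -90 / 610.4097 = -0.147

-0.147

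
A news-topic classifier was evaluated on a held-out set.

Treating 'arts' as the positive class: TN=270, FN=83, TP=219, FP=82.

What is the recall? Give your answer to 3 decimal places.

0.725

Recall = TP/(TP+FN) = 219/(219+83) = 219/302 = 0.725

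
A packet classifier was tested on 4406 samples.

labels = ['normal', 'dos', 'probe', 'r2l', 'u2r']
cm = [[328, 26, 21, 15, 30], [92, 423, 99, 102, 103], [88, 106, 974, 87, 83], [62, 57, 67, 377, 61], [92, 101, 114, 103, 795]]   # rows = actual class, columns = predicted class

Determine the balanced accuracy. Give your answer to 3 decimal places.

Balanced accuracy = mean of per-class recall.
  normal: recall = 328/420 = 0.7810
  dos: recall = 423/819 = 0.5165
  probe: recall = 974/1338 = 0.7280
  r2l: recall = 377/624 = 0.6042
  u2r: recall = 795/1205 = 0.6598
Mean = (0.7810 + 0.5165 + 0.7280 + 0.6042 + 0.6598) / 5 = 0.658

0.658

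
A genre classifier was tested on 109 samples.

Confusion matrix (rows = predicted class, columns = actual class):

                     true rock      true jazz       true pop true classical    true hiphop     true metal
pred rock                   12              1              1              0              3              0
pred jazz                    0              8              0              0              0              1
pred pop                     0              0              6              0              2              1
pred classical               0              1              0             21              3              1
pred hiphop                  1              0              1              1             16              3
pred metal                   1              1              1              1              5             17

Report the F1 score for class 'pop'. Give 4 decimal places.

0.6667

F1 score = 2·TP/(2·TP+FP+FN).
pop: TP=6, FP=0+0+0+2+1=3, FN=1+0+0+1+1=3 → 12/18 = 0.66667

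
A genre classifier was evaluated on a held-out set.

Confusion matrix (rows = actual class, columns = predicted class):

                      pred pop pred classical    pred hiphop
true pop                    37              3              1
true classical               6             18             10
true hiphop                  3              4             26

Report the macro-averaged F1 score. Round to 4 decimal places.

0.7345

Per-class F1 score (2·TP/(2·TP+FP+FN)):
  pop: TP=37, FP=6+3=9, FN=3+1=4 → 74/87 = 0.85057
  classical: TP=18, FP=3+4=7, FN=6+10=16 → 36/59 = 0.61017
  hiphop: TP=26, FP=1+10=11, FN=3+4=7 → 52/70 = 0.74286
Macro-F1 score = mean = (0.85057 + 0.61017 + 0.74286) / 3 = 0.7345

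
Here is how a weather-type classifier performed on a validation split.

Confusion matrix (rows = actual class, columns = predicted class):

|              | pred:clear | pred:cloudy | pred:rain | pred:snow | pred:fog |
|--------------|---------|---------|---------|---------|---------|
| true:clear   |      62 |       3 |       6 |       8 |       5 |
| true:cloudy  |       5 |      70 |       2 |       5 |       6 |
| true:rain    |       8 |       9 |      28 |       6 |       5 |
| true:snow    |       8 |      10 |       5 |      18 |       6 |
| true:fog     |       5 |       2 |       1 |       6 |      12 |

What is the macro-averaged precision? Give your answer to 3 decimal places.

Per-class precision (TP/(TP+FP)):
  clear: TP=62, FP=5+8+8+5=26 → 62/88 = 0.7045
  cloudy: TP=70, FP=3+9+10+2=24 → 70/94 = 0.7447
  rain: TP=28, FP=6+2+5+1=14 → 28/42 = 0.6667
  snow: TP=18, FP=8+5+6+6=25 → 18/43 = 0.4186
  fog: TP=12, FP=5+6+5+6=22 → 12/34 = 0.3529
Macro-precision = mean = (0.7045 + 0.7447 + 0.6667 + 0.4186 + 0.3529) / 5 = 0.577

0.577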